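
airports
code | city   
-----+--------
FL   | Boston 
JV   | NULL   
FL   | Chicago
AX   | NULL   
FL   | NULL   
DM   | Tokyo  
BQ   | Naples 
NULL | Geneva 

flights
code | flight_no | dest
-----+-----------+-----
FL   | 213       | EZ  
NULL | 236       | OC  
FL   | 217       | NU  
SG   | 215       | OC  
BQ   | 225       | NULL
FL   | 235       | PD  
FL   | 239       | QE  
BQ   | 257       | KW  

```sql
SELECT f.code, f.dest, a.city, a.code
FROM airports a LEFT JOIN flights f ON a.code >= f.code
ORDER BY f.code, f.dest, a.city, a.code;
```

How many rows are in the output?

30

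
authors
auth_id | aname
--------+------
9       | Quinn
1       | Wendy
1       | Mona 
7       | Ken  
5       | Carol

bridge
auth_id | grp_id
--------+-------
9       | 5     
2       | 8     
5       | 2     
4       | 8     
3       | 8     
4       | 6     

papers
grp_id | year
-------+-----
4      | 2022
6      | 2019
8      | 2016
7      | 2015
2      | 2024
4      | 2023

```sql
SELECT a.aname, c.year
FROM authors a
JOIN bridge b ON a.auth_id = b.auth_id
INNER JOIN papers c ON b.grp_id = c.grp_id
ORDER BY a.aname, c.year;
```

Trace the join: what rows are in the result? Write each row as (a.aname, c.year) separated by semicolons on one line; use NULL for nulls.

(Carol, 2024)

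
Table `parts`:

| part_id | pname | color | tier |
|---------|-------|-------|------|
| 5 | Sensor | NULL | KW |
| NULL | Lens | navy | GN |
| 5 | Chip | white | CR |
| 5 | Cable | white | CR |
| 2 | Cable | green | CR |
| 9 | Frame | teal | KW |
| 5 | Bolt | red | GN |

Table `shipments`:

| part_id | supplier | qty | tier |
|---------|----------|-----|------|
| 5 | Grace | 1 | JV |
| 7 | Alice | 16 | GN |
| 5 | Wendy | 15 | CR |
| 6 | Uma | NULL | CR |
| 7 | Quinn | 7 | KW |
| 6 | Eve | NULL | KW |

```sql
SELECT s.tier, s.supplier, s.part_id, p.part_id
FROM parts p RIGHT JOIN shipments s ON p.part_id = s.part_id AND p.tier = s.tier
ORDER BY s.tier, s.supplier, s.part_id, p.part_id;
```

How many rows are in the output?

RIGHT JOIN keeps every row from `shipments`; unmatched rows get NULL for `parts`'s columns.
Matching on p.part_id = s.part_id AND p.tier = s.tier. A NULL in a compared column never satisfies the condition.
Matched pairs: 2; unmatched s rows kept: 5.
Total: 2 matched + 5 padded = 7 rows.

7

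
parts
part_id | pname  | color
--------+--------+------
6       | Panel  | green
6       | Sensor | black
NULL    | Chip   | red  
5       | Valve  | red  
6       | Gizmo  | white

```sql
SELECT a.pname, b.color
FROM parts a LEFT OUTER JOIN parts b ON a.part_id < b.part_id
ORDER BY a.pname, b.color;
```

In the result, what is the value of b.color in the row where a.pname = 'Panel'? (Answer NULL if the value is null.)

LEFT JOIN keeps every row from `parts a`; unmatched rows get NULL for `parts b`'s columns.
Matching on a.part_id < b.part_id. A NULL in a compared column never satisfies the condition.
- a[0] part_id=6 → no match; kept with NULLs on the b side.
- a[1] part_id=6 → no match; kept with NULLs on the b side.
- a[2] part_id=NULL → no match; kept with NULLs on the b side.
- a[3] part_id=5 → 3 match(es) in b → 3 row(s).
- a[4] part_id=6 → no match; kept with NULLs on the b side.

NULL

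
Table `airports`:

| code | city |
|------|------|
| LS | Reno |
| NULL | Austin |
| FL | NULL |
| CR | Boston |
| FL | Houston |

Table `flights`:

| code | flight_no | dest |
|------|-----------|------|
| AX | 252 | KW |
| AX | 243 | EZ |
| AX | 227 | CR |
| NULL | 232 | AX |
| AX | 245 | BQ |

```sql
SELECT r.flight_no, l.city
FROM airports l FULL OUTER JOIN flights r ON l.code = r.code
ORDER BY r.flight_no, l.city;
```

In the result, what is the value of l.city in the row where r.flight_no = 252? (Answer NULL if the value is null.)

FULL OUTER JOIN keeps every row from both sides; unmatched rows get NULL for the other side's columns.
Matching on l.code = r.code. A NULL in a compared column never satisfies the condition.
- code=LS: no r row matches, row kept with r columns NULL.
- code=NULL: no r row matches, row kept with r columns NULL.
- code=FL: no r row matches, row kept with r columns NULL.
- code=CR: no r row matches, row kept with r columns NULL.
- code=FL: no r row matches, row kept with r columns NULL.
- 5 r row(s) had no l match → kept, l columns NULL.

NULL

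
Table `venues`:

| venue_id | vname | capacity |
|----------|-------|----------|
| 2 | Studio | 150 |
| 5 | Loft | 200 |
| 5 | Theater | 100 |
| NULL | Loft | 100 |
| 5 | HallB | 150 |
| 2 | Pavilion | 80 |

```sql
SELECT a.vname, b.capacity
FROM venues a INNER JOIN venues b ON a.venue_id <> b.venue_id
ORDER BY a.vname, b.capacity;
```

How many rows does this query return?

INNER JOIN keeps only pairs where the ON condition holds.
Matching on a.venue_id <> b.venue_id. A NULL in a compared column never satisfies the condition.
- a (venue_id=2) pairs with 3 row(s) of b.
- a (venue_id=5) pairs with 2 row(s) of b.
- a (venue_id=5) pairs with 2 row(s) of b.
- a (venue_id=NULL) has no partner → excluded.
- a (venue_id=5) pairs with 2 row(s) of b.
- a (venue_id=2) pairs with 3 row(s) of b.
Total: 12 rows.

12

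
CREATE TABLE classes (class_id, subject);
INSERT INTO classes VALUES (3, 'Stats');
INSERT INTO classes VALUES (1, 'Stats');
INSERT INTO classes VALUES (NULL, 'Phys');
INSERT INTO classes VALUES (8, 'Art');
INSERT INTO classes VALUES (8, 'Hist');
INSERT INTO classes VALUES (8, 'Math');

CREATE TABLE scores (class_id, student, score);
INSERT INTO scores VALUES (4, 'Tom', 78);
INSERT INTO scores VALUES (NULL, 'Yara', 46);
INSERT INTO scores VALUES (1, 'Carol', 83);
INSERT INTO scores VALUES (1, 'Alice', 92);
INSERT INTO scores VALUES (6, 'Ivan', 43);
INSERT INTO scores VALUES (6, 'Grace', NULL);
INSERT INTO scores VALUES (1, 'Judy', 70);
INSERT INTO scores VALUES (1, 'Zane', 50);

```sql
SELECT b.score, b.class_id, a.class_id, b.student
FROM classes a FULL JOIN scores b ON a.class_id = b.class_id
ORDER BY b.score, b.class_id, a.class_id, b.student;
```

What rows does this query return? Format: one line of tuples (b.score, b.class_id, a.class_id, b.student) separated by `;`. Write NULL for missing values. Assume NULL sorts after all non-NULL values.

(43, 6, NULL, Ivan); (46, NULL, NULL, Yara); (50, 1, 1, Zane); (70, 1, 1, Judy); (78, 4, NULL, Tom); (83, 1, 1, Carol); (92, 1, 1, Alice); (NULL, 6, NULL, Grace); (NULL, NULL, 3, NULL); (NULL, NULL, 8, NULL); (NULL, NULL, 8, NULL); (NULL, NULL, 8, NULL); (NULL, NULL, NULL, NULL)

FULL OUTER JOIN keeps every row from both sides; unmatched rows get NULL for the other side's columns.
Matching on a.class_id = b.class_id. A NULL in a compared column never satisfies the condition.
- a[0] class_id=3 → no match; kept with NULLs on the b side.
- a[1] class_id=1 → 4 match(es) in b → 4 row(s).
- a[2] class_id=NULL → no match; kept with NULLs on the b side.
- a[3] class_id=8 → no match; kept with NULLs on the b side.
- a[4] class_id=8 → no match; kept with NULLs on the b side.
- a[5] class_id=8 → no match; kept with NULLs on the b side.
- plus 4 unmatched b row(s), each kept with NULL a columns.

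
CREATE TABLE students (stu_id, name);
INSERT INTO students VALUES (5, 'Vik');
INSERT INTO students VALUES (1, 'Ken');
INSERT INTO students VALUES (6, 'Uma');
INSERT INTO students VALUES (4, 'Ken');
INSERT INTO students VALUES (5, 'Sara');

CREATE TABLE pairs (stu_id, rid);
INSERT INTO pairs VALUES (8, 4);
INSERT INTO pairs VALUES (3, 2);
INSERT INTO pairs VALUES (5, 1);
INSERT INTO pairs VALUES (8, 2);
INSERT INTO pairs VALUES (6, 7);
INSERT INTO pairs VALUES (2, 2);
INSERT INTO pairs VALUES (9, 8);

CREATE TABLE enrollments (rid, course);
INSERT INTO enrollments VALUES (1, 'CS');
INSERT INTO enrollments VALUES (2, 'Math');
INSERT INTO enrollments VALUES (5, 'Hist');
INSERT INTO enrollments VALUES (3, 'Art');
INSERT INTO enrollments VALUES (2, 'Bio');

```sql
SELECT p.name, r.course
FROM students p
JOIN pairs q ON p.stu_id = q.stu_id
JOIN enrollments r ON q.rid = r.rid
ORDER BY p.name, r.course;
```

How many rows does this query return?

Joins associate left-to-right: students INNER JOIN pairs on stu_id gives 3 intermediate row(s).
Then INNER JOIN `enrollments r` on rid: keep only rows whose q.rid appears in r.
Result: 2 row(s).

2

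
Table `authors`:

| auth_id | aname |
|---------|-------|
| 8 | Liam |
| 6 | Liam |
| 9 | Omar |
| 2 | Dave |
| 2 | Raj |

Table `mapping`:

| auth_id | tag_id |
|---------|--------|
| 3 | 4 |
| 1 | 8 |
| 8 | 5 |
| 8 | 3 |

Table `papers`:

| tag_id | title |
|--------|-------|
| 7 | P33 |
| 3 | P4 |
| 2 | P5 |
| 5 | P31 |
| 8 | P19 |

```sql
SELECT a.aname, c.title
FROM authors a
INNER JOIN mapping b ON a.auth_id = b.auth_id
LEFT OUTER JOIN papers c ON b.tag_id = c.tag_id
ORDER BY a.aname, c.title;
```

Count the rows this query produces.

Joins associate left-to-right: authors INNER JOIN mapping on auth_id gives 2 intermediate row(s).
Then LEFT JOIN `papers c` on tag_id: each of those 2 rows is kept; rows whose b.tag_id has no match in c get NULL for c's columns.
Result: 2 row(s).

2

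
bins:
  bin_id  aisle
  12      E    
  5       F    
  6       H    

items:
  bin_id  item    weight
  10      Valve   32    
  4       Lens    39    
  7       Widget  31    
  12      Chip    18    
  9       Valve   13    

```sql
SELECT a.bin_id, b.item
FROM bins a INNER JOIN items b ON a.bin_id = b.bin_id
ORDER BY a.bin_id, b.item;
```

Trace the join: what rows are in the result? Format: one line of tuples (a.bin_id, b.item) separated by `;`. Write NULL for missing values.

INNER JOIN keeps only pairs where the ON condition holds.
Matching on a.bin_id = b.bin_id.
- a[0] bin_id=12 → 1 match(es) in b → 1 row(s).
- a[1] bin_id=5 → no match; dropped.
- a[2] bin_id=6 → no match; dropped.
After projecting and ordering:
a.bin_id | b.item
12 | Chip

(12, Chip)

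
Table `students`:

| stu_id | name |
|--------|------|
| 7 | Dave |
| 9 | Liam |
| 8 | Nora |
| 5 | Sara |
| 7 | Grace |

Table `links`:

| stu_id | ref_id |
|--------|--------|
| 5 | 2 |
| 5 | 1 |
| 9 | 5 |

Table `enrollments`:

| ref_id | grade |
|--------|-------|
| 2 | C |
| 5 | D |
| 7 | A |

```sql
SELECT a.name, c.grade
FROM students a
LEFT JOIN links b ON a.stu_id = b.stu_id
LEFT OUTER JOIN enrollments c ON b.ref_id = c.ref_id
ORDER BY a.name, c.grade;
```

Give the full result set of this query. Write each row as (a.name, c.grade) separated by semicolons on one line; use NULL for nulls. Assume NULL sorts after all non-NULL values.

Evaluate left to right. First `students a LEFT JOIN links b` on stu_id: 6 row(s).
Then LEFT JOIN `enrollments c` on ref_id: each of those 6 rows is kept; rows whose b.ref_id has no match in c get NULL for c's columns.

(Dave, NULL); (Grace, NULL); (Liam, D); (Nora, NULL); (Sara, C); (Sara, NULL)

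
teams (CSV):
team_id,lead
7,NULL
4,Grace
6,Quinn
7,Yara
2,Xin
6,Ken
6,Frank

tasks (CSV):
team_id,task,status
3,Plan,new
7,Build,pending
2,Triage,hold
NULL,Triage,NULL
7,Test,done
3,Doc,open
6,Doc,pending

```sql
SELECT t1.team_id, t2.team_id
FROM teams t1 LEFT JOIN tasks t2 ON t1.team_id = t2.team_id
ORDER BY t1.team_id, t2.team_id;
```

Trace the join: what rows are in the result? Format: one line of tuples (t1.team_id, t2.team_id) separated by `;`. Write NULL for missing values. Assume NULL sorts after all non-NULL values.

(2, 2); (4, NULL); (6, 6); (6, 6); (6, 6); (7, 7); (7, 7); (7, 7); (7, 7)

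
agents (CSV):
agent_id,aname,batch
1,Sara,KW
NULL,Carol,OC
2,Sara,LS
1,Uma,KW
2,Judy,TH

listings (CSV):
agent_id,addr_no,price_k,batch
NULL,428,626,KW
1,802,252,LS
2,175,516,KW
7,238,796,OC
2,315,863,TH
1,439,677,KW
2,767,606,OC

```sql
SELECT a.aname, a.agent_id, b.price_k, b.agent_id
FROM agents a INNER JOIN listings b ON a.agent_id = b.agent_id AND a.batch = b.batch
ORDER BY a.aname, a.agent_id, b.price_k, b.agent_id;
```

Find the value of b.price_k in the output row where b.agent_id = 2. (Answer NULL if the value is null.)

863

INNER JOIN keeps only pairs where the ON condition holds.
Matching on a.agent_id = b.agent_id AND a.batch = b.batch. A NULL in a compared column never satisfies the condition.
Matched pairs: 3.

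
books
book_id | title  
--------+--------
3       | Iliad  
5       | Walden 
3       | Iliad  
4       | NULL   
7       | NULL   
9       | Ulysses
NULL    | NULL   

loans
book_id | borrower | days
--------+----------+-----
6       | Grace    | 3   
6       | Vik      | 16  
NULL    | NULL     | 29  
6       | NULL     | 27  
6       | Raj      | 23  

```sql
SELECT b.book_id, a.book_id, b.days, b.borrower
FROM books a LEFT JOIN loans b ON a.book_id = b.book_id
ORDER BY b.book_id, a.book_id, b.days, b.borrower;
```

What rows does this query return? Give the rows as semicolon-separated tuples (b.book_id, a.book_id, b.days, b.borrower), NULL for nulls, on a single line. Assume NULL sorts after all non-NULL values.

(NULL, 3, NULL, NULL); (NULL, 3, NULL, NULL); (NULL, 4, NULL, NULL); (NULL, 5, NULL, NULL); (NULL, 7, NULL, NULL); (NULL, 9, NULL, NULL); (NULL, NULL, NULL, NULL)

LEFT JOIN keeps every row from `books`; unmatched rows get NULL for `loans`'s columns.
Matching on a.book_id = b.book_id. A NULL in a compared column never satisfies the condition.
Matched pairs: 0; unmatched a rows kept: 7.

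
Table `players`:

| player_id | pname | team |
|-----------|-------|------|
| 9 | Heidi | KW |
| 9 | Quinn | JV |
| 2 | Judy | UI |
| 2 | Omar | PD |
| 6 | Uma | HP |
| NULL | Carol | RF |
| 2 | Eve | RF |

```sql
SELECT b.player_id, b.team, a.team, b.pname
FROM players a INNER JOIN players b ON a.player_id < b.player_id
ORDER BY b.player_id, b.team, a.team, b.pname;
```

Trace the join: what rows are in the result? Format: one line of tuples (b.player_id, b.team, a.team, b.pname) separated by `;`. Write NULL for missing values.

(6, HP, PD, Uma); (6, HP, RF, Uma); (6, HP, UI, Uma); (9, JV, HP, Quinn); (9, JV, PD, Quinn); (9, JV, RF, Quinn); (9, JV, UI, Quinn); (9, KW, HP, Heidi); (9, KW, PD, Heidi); (9, KW, RF, Heidi); (9, KW, UI, Heidi)

INNER JOIN keeps only pairs where the ON condition holds.
Matching on a.player_id < b.player_id. A NULL in a compared column never satisfies the condition.
- a (player_id=9) has no partner → excluded.
- a (player_id=9) has no partner → excluded.
- a (player_id=2) pairs with 3 row(s) of b.
- a (player_id=2) pairs with 3 row(s) of b.
- a (player_id=6) pairs with 2 row(s) of b.
- a (player_id=NULL) has no partner → excluded.
- a (player_id=2) pairs with 3 row(s) of b.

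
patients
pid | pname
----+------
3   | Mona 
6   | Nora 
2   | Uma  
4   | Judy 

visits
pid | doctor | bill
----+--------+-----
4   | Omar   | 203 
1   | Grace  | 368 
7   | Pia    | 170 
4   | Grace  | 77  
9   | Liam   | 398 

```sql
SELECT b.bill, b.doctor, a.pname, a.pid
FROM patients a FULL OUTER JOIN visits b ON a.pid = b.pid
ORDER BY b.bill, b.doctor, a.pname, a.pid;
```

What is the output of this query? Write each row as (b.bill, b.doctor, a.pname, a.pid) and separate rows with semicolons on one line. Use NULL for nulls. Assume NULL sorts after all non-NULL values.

(77, Grace, Judy, 4); (170, Pia, NULL, NULL); (203, Omar, Judy, 4); (368, Grace, NULL, NULL); (398, Liam, NULL, NULL); (NULL, NULL, Mona, 3); (NULL, NULL, Nora, 6); (NULL, NULL, Uma, 2)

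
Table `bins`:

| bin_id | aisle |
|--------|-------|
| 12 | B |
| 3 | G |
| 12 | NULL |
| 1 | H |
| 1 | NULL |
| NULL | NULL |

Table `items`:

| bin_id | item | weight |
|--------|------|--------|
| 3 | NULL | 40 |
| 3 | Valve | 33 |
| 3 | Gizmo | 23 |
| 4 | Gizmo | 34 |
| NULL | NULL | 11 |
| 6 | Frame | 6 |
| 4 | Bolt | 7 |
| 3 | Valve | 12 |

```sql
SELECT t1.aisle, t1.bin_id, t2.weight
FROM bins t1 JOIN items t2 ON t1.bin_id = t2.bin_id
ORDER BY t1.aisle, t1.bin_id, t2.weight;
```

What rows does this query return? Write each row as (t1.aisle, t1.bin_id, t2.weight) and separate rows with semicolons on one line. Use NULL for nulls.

INNER JOIN keeps only pairs where the ON condition holds.
Matching on t1.bin_id = t2.bin_id. A NULL in a compared column never satisfies the condition.
Matched pairs: 4.

(G, 3, 12); (G, 3, 23); (G, 3, 33); (G, 3, 40)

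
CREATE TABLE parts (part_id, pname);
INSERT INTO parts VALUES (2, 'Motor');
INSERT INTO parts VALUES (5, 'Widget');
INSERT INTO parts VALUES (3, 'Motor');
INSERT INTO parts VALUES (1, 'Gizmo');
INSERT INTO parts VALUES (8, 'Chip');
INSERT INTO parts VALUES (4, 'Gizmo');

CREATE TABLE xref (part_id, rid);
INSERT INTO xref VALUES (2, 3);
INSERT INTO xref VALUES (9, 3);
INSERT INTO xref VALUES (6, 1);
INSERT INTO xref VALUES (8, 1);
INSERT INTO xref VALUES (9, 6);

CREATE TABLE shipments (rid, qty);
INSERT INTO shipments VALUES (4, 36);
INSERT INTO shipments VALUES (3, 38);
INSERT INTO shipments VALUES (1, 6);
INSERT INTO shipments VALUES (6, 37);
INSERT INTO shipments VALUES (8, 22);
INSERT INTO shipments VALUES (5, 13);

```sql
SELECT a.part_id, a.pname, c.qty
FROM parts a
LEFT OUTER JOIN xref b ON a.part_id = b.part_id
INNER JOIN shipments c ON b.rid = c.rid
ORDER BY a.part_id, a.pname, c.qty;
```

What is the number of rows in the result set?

Joins associate left-to-right: parts LEFT JOIN xref on part_id gives 6 intermediate row(s).
Then INNER JOIN `shipments c` on rid: keep only rows whose b.rid appears in c.
Result: 2 row(s).

2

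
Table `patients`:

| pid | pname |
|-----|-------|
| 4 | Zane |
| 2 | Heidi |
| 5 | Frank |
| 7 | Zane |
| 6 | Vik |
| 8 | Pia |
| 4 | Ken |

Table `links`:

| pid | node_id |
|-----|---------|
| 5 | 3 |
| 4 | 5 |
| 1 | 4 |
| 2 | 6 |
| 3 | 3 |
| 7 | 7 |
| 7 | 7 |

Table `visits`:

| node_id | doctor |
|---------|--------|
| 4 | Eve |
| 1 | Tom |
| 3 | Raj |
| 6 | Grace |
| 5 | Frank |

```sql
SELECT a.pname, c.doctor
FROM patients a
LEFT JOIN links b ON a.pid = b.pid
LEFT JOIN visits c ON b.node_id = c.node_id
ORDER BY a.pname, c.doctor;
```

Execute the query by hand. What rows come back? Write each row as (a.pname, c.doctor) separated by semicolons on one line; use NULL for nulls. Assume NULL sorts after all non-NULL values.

(Frank, Raj); (Heidi, Grace); (Ken, Frank); (Pia, NULL); (Vik, NULL); (Zane, Frank); (Zane, NULL); (Zane, NULL)

Step 1 — a LEFT JOIN b on pid → 8 row(s).
Then LEFT JOIN `visits c` on node_id: each of those 8 rows is kept; rows whose b.node_id has no match in c get NULL for c's columns.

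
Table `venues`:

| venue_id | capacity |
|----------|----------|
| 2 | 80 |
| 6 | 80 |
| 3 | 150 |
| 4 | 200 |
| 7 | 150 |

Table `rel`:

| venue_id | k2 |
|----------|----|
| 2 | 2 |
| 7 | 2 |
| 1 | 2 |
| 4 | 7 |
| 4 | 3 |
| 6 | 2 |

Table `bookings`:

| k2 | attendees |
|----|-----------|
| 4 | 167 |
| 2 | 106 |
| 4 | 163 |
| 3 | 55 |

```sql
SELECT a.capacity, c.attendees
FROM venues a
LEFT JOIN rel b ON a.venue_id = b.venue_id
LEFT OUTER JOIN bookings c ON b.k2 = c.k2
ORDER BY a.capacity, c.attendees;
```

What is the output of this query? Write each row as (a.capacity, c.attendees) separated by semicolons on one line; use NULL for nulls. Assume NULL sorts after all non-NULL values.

(80, 106); (80, 106); (150, 106); (150, NULL); (200, 55); (200, NULL)

Step 1 — a LEFT JOIN b on venue_id → 6 row(s).
Then LEFT JOIN `bookings c` on k2: each of those 6 rows is kept; rows whose b.k2 has no match in c get NULL for c's columns.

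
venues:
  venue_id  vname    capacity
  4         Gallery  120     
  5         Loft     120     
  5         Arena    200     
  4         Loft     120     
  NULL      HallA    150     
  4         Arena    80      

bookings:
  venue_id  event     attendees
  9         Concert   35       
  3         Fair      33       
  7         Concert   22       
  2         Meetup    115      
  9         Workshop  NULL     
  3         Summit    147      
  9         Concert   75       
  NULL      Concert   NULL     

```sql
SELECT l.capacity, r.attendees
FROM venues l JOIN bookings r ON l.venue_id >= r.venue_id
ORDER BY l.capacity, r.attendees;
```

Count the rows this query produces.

15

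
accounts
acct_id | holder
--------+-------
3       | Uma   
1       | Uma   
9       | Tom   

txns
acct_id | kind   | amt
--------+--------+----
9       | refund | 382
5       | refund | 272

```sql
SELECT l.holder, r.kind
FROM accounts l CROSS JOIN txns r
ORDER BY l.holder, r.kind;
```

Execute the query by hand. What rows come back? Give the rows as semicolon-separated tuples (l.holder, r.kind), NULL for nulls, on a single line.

(Tom, refund); (Tom, refund); (Uma, refund); (Uma, refund); (Uma, refund); (Uma, refund)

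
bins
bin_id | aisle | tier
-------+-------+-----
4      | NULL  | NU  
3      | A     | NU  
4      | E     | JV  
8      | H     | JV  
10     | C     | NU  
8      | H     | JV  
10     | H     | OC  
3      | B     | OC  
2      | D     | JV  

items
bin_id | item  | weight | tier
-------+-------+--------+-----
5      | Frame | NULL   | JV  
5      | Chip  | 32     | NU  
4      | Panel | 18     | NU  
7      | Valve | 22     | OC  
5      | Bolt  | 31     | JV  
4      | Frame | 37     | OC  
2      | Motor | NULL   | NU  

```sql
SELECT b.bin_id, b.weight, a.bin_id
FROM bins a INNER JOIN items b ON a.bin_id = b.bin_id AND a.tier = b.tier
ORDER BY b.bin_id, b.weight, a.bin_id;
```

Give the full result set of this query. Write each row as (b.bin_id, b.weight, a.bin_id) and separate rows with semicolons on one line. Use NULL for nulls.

INNER JOIN keeps only pairs where the ON condition holds.
Matching on a.bin_id = b.bin_id AND a.tier = b.tier.
Matched pairs: 1.

(4, 18, 4)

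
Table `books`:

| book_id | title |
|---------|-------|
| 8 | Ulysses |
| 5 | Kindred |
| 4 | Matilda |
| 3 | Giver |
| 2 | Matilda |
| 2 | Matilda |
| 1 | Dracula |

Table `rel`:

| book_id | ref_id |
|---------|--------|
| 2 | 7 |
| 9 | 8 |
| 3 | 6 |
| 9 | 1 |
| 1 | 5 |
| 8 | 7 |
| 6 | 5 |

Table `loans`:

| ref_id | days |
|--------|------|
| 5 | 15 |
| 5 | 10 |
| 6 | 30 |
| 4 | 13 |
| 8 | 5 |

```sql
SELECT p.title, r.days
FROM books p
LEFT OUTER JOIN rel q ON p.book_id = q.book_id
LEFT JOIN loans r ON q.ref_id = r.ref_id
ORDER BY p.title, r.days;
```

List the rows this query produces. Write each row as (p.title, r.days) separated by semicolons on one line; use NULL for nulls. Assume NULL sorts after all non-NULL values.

(Dracula, 10); (Dracula, 15); (Giver, 30); (Kindred, NULL); (Matilda, NULL); (Matilda, NULL); (Matilda, NULL); (Ulysses, NULL)

Evaluate left to right. First `books p LEFT JOIN rel q` on book_id: 7 row(s).
Then LEFT JOIN `loans r` on ref_id: each of those 7 rows is kept; rows whose q.ref_id has no match in r get NULL for r's columns.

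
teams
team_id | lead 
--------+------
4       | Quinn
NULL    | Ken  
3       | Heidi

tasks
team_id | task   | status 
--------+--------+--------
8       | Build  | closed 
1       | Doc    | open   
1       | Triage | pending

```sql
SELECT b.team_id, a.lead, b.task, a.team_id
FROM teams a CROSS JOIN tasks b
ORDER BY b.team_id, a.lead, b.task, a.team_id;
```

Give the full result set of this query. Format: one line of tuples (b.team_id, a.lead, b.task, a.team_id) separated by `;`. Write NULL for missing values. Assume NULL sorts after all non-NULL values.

(1, Heidi, Doc, 3); (1, Heidi, Triage, 3); (1, Ken, Doc, NULL); (1, Ken, Triage, NULL); (1, Quinn, Doc, 4); (1, Quinn, Triage, 4); (8, Heidi, Build, 3); (8, Ken, Build, NULL); (8, Quinn, Build, 4)

CROSS JOIN pairs every row of `teams` with every row of `tasks`: 3 × 3 = 9 rows.
After projecting and ordering:
b.team_id | a.lead | b.task | a.team_id
1 | Heidi | Doc | 3
1 | Heidi | Triage | 3
1 | Ken | Doc | NULL
1 | Ken | Triage | NULL
1 | Quinn | Doc | 4
1 | Quinn | Triage | 4
8 | Heidi | Build | 3
8 | Ken | Build | NULL
8 | Quinn | Build | 4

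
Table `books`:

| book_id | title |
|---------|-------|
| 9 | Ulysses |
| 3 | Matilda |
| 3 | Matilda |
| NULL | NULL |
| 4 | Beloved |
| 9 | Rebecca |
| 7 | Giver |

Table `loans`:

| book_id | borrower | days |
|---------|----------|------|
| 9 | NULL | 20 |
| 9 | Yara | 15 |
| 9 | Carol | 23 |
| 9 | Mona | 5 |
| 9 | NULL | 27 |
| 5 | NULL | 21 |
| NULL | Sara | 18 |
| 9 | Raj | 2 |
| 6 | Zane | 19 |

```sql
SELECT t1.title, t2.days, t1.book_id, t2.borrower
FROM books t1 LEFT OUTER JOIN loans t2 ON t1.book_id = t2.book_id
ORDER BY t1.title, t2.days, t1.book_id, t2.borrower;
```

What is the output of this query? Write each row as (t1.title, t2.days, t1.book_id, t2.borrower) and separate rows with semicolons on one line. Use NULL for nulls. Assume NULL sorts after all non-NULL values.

(Beloved, NULL, 4, NULL); (Giver, NULL, 7, NULL); (Matilda, NULL, 3, NULL); (Matilda, NULL, 3, NULL); (Rebecca, 2, 9, Raj); (Rebecca, 5, 9, Mona); (Rebecca, 15, 9, Yara); (Rebecca, 20, 9, NULL); (Rebecca, 23, 9, Carol); (Rebecca, 27, 9, NULL); (Ulysses, 2, 9, Raj); (Ulysses, 5, 9, Mona); (Ulysses, 15, 9, Yara); (Ulysses, 20, 9, NULL); (Ulysses, 23, 9, Carol); (Ulysses, 27, 9, NULL); (NULL, NULL, NULL, NULL)

LEFT JOIN keeps every row from `books`; unmatched rows get NULL for `loans`'s columns.
Matching on t1.book_id = t2.book_id. A NULL in a compared column never satisfies the condition.
Matched pairs: 12; unmatched t1 rows kept: 5.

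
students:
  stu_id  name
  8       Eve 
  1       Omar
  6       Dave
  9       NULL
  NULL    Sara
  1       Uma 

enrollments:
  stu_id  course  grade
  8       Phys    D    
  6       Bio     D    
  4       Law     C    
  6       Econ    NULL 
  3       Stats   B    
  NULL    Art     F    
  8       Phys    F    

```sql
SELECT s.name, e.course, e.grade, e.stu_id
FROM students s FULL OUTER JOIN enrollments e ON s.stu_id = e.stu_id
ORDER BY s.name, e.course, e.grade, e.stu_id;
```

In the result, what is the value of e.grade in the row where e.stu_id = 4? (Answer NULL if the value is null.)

FULL OUTER JOIN keeps every row from both sides; unmatched rows get NULL for the other side's columns.
Matching on s.stu_id = e.stu_id. A NULL in a compared column never satisfies the condition.
- s[0] stu_id=8 → 2 match(es) in e → 2 row(s).
- s[1] stu_id=1 → no match; kept with NULLs on the e side.
- s[2] stu_id=6 → 2 match(es) in e → 2 row(s).
- s[3] stu_id=9 → no match; kept with NULLs on the e side.
- s[4] stu_id=NULL → no match; kept with NULLs on the e side.
- s[5] stu_id=1 → no match; kept with NULLs on the e side.
- plus 3 unmatched e row(s), each kept with NULL s columns.

C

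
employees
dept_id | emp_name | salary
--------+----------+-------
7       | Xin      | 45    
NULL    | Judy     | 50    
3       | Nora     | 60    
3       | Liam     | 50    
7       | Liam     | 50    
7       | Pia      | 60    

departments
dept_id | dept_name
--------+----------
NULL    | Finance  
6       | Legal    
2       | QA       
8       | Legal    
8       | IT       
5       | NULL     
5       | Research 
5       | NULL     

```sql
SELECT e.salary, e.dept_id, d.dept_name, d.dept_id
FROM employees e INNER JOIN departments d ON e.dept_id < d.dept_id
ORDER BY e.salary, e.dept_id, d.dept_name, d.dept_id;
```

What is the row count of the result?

18

INNER JOIN keeps only pairs where the ON condition holds.
Matching on e.dept_id < d.dept_id. A NULL in a compared column never satisfies the condition.
Matched pairs: 18.
Total: 18 rows.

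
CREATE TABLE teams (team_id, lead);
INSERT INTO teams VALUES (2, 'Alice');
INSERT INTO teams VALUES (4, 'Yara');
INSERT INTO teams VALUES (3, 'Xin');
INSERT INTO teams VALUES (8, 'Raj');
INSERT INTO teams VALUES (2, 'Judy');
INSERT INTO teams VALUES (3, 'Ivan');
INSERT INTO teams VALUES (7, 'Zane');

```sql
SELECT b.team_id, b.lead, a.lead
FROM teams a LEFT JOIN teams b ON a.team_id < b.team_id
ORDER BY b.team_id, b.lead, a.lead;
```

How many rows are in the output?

LEFT JOIN keeps every row from `teams a`; unmatched rows get NULL for `teams b`'s columns.
Matching on a.team_id < b.team_id.
- team_id=2: 5 matching b row(s), so 5 row(s) emitted.
- team_id=4: 2 matching b row(s), so 2 row(s) emitted.
- team_id=3: 3 matching b row(s), so 3 row(s) emitted.
- team_id=8: no b row matches, row kept with b columns NULL.
- team_id=2: 5 matching b row(s), so 5 row(s) emitted.
- team_id=3: 3 matching b row(s), so 3 row(s) emitted.
- team_id=7: 1 matching b row(s), so 1 row(s) emitted.
Total: 19 matched + 1 padded = 20 rows.

20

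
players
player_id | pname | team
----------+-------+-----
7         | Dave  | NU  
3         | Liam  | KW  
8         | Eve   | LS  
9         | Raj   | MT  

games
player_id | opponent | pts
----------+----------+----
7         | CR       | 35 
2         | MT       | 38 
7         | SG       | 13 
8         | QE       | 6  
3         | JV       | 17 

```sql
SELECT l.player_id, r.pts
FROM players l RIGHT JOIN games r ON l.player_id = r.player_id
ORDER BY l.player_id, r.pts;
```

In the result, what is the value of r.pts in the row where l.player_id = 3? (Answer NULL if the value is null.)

17

RIGHT JOIN keeps every row from `games`; unmatched rows get NULL for `players`'s columns.
Matching on l.player_id = r.player_id.
- l (player_id=7) pairs with 2 row(s) of r.
- l (player_id=3) pairs with 1 row(s) of r.
- l (player_id=8) pairs with 1 row(s) of r.
- l (player_id=9) has no partner in r.
- plus 1 unmatched r row(s), each kept with NULL l columns.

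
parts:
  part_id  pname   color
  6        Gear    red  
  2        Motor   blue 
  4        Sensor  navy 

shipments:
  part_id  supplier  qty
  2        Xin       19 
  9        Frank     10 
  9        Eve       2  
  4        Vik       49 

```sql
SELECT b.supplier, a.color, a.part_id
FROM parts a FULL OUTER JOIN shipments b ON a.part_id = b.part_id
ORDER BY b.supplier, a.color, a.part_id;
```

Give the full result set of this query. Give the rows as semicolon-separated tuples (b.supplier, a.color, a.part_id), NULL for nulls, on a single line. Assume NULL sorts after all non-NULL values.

(Eve, NULL, NULL); (Frank, NULL, NULL); (Vik, navy, 4); (Xin, blue, 2); (NULL, red, 6)

FULL OUTER JOIN keeps every row from both sides; unmatched rows get NULL for the other side's columns.
Matching on a.part_id = b.part_id.
- part_id=6: no b row matches, row kept with b columns NULL.
- part_id=2: 1 matching b row(s), so 1 row(s) emitted.
- part_id=4: 1 matching b row(s), so 1 row(s) emitted.
- plus 2 unmatched b row(s), each kept with NULL a columns.
After projecting and ordering:
b.supplier | a.color | a.part_id
Eve | NULL | NULL
Frank | NULL | NULL
Vik | navy | 4
Xin | blue | 2
NULL | red | 6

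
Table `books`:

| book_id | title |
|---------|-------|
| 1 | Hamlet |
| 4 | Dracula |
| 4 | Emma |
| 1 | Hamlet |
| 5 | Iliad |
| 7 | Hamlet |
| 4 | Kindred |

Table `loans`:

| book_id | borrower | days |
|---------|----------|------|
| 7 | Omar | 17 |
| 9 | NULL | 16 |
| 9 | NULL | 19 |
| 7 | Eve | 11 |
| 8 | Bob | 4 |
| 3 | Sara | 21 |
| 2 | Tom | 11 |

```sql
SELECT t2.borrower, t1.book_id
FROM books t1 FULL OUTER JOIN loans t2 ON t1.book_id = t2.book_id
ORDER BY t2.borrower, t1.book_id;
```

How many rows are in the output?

13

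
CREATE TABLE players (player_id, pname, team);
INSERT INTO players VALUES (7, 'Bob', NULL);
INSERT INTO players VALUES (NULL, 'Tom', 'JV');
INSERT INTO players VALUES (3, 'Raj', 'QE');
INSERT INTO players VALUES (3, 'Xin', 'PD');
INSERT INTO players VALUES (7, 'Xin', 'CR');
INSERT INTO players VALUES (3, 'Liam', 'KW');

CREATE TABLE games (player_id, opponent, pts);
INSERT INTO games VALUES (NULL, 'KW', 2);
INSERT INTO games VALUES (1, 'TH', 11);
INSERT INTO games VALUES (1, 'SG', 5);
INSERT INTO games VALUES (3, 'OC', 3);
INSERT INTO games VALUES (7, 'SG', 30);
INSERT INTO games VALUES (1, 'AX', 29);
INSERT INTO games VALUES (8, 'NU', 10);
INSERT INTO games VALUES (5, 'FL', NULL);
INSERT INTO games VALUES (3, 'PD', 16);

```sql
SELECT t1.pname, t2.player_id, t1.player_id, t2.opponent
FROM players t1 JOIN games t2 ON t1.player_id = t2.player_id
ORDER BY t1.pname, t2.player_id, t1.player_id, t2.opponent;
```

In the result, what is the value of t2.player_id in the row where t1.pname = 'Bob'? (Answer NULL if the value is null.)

7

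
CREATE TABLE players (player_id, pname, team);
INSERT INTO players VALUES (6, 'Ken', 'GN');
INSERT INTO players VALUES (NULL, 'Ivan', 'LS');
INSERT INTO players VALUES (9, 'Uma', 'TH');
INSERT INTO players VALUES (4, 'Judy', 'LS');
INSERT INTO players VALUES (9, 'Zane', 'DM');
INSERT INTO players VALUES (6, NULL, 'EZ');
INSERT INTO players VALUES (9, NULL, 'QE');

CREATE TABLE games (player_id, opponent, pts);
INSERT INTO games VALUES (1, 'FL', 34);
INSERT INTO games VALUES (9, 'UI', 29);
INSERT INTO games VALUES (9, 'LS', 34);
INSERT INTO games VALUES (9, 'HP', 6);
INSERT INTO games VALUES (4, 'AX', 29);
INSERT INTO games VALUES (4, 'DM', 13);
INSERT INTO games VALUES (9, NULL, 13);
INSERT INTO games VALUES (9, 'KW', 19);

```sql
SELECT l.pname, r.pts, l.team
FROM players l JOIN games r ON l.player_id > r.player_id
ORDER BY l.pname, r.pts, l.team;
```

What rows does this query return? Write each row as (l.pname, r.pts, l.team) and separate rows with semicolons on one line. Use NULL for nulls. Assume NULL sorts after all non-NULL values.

(Judy, 34, LS); (Ken, 13, GN); (Ken, 29, GN); (Ken, 34, GN); (Uma, 13, TH); (Uma, 29, TH); (Uma, 34, TH); (Zane, 13, DM); (Zane, 29, DM); (Zane, 34, DM); (NULL, 13, EZ); (NULL, 13, QE); (NULL, 29, EZ); (NULL, 29, QE); (NULL, 34, EZ); (NULL, 34, QE)

INNER JOIN keeps only pairs where the ON condition holds.
Matching on l.player_id > r.player_id. A NULL in a compared column never satisfies the condition.
- player_id=6: 3 matching r row(s), so 3 row(s) emitted.
- player_id=NULL: no matching r row, dropped.
- player_id=9: 3 matching r row(s), so 3 row(s) emitted.
- player_id=4: 1 matching r row(s), so 1 row(s) emitted.
- player_id=9: 3 matching r row(s), so 3 row(s) emitted.
- player_id=6: 3 matching r row(s), so 3 row(s) emitted.
- player_id=9: 3 matching r row(s), so 3 row(s) emitted.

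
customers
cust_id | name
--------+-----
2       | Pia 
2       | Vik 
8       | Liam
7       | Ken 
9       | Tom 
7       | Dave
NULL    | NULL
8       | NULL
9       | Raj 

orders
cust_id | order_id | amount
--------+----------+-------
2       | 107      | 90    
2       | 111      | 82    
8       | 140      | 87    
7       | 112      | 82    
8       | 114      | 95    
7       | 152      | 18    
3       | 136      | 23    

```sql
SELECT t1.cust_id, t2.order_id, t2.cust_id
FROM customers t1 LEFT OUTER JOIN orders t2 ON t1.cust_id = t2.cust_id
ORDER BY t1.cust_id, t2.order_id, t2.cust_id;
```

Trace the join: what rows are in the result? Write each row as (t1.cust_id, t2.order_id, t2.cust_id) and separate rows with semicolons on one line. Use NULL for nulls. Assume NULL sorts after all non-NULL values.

LEFT JOIN keeps every row from `customers`; unmatched rows get NULL for `orders`'s columns.
Matching on t1.cust_id = t2.cust_id. A NULL in a compared column never satisfies the condition.
- t1[0] cust_id=2 → 2 match(es) in t2 → 2 row(s).
- t1[1] cust_id=2 → 2 match(es) in t2 → 2 row(s).
- t1[2] cust_id=8 → 2 match(es) in t2 → 2 row(s).
- t1[3] cust_id=7 → 2 match(es) in t2 → 2 row(s).
- t1[4] cust_id=9 → no match; kept with NULLs on the t2 side.
- t1[5] cust_id=7 → 2 match(es) in t2 → 2 row(s).
- t1[6] cust_id=NULL → no match; kept with NULLs on the t2 side.
- t1[7] cust_id=8 → 2 match(es) in t2 → 2 row(s).
- t1[8] cust_id=9 → no match; kept with NULLs on the t2 side.

(2, 107, 2); (2, 107, 2); (2, 111, 2); (2, 111, 2); (7, 112, 7); (7, 112, 7); (7, 152, 7); (7, 152, 7); (8, 114, 8); (8, 114, 8); (8, 140, 8); (8, 140, 8); (9, NULL, NULL); (9, NULL, NULL); (NULL, NULL, NULL)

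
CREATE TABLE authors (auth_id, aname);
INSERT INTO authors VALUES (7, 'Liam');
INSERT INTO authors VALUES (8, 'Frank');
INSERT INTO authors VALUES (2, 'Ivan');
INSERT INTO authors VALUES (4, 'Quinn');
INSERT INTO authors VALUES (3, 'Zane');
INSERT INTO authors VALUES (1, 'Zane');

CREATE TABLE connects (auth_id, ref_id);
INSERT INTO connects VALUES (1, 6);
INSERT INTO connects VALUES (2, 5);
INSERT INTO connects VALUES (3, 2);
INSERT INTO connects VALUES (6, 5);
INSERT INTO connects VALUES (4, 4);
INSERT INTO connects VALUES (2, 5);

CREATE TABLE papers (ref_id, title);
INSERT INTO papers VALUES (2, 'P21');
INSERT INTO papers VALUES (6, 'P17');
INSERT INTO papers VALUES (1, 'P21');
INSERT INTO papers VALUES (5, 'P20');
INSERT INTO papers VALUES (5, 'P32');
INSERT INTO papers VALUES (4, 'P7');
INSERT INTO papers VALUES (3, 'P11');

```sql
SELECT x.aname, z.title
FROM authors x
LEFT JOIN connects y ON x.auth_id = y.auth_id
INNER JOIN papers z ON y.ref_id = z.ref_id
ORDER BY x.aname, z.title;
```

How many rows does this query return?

Step 1 — x LEFT JOIN y on auth_id → 7 row(s).
Then INNER JOIN `papers z` on ref_id: keep only rows whose y.ref_id appears in z.
Result: 7 row(s).

7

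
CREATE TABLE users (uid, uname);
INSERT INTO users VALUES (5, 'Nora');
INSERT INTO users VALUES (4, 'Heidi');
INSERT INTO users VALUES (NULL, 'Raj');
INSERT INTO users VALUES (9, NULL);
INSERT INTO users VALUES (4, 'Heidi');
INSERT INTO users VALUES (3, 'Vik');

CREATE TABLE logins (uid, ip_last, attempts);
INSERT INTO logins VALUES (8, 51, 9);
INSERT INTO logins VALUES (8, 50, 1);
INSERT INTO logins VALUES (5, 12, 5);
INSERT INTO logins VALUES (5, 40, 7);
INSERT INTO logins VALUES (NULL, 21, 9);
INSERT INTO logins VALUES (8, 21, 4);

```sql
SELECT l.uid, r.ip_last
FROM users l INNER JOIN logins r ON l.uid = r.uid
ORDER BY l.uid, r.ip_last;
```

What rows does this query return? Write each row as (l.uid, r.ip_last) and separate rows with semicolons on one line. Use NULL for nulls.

(5, 12); (5, 40)

INNER JOIN keeps only pairs where the ON condition holds.
Matching on l.uid = r.uid. A NULL in a compared column never satisfies the condition.
Matched pairs: 2.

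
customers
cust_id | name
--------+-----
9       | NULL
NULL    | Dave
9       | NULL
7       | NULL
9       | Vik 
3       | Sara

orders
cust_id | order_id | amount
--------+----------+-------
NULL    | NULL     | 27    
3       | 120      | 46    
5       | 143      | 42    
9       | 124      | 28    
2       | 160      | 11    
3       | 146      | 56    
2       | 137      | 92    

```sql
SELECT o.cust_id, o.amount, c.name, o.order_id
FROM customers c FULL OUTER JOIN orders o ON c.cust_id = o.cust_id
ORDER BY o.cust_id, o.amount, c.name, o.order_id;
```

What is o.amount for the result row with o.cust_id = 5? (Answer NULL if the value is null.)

FULL OUTER JOIN keeps every row from both sides; unmatched rows get NULL for the other side's columns.
Matching on c.cust_id = o.cust_id. A NULL in a compared column never satisfies the condition.
Matched pairs: 5; unmatched c rows kept: 2; unmatched o rows kept: 4.

42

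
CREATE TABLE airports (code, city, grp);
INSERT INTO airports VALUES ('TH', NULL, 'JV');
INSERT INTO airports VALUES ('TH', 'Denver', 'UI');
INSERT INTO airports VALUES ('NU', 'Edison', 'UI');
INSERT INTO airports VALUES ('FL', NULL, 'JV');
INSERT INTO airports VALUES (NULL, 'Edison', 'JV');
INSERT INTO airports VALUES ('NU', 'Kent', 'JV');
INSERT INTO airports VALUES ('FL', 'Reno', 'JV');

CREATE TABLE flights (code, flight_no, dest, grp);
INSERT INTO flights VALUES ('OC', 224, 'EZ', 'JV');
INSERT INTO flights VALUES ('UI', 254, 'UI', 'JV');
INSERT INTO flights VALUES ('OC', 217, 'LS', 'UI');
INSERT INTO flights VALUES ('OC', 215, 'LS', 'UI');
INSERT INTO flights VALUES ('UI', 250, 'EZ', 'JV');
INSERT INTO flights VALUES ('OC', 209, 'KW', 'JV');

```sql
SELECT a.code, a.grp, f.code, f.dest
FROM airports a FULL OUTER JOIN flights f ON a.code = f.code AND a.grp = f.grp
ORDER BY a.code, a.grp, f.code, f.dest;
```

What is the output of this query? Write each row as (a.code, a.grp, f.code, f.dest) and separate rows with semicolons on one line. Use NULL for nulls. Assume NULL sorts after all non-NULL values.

FULL OUTER JOIN keeps every row from both sides; unmatched rows get NULL for the other side's columns.
Matching on a.code = f.code AND a.grp = f.grp. A NULL in a compared column never satisfies the condition.
Matched pairs: 0; unmatched a rows kept: 7; unmatched f rows kept: 6.

(FL, JV, NULL, NULL); (FL, JV, NULL, NULL); (NU, JV, NULL, NULL); (NU, UI, NULL, NULL); (TH, JV, NULL, NULL); (TH, UI, NULL, NULL); (NULL, JV, NULL, NULL); (NULL, NULL, OC, EZ); (NULL, NULL, OC, KW); (NULL, NULL, OC, LS); (NULL, NULL, OC, LS); (NULL, NULL, UI, EZ); (NULL, NULL, UI, UI)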